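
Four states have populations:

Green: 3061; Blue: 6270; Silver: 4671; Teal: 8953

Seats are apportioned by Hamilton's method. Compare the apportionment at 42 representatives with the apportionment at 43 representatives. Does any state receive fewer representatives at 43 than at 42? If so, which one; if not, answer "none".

Green

At 42 seats: Green 6, Blue 11, Silver 9, Teal 16.
At 43 seats: Green 5, Blue 12, Silver 9, Teal 17.
Green drops from 6 to 5.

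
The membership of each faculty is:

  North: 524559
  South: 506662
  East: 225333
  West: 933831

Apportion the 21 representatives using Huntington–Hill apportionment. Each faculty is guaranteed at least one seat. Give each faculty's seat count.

North=5; South=5; East=2; West=9

With divisor 104244: modified quotas North 5.032, South 4.860, East 2.162, West 8.958.
Geometric-mean thresholds: North √(5·6)=5.477, South √(4·5)=4.472, East √(2·3)=2.449, West √(8·9)=8.485.
Each quota rounded against its threshold gives North 5, South 5, East 2, West 9 (total 21).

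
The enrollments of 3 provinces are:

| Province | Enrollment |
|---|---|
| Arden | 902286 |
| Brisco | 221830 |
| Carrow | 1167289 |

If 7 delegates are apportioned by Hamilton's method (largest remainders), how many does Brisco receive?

The standard divisor is 2291405/7 ≈ 327343.571.
Standard quotas: Arden 2.7564, Brisco 0.6777, Carrow 3.5659.
Lower quotas: Arden 2, Brisco 0, Carrow 3 (sum 5, leaving 2 seats).
Remainders in descending order: Arden 0.7564, Brisco 0.6777, Carrow 0.5659.
The surplus seats go to Arden, Brisco.
Brisco receives 1.

1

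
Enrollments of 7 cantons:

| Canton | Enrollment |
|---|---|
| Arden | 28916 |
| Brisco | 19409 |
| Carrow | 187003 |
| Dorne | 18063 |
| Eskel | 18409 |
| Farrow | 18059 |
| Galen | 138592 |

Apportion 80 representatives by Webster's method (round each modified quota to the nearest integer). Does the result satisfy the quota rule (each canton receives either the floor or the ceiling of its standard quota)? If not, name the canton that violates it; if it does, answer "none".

Carrow

Standard quotas: Arden 5.399, Brisco 3.624, Carrow 34.917, Dorne 3.373, Eskel 3.437, Farrow 3.372, Galen 25.878.
Webster allocation: Arden 5, Brisco 4, Carrow 36, Dorne 3, Eskel 3, Farrow 3, Galen 26.
Carrow has quota 34.917 (lower 34, upper 35) but receives 36 — outside the quota interval.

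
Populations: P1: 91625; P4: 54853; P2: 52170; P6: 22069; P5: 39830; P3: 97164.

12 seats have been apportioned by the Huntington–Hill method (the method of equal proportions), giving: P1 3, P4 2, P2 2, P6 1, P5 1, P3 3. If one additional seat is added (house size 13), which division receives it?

P5

Priority for the next seat is population ÷ (√(s·(s+1))).
Priorities: P1 26449.859, P4 22393.643, P2 21298.313, P6 15605.140, P5 28164.063, P3 28048.831.
Highest priority: P5.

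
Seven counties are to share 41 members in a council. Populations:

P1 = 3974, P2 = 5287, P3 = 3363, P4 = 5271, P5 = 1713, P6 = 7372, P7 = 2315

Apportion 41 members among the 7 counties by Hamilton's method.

Total 29295; standard divisor 29295/41 ≈ 714.512.
Standard quotas: P1 5.5618, P2 7.3995, P3 4.7067, P4 7.3771, P5 2.3974, P6 10.3175, P7 3.2400.
Lower quotas: P1 5, P2 7, P3 4, P4 7, P5 2, P6 10, P7 3 (sum 38, leaving 3 seats).
Remainders in descending order: P3 0.7067, P1 0.5618, P2 0.3995, P5 0.3974, P4 0.3771, P6 0.3175, P7 0.2400.
Largest remainders: P3, P1, P2 receive the extra seats.

P1 6, P2 8, P3 5, P4 7, P5 2, P6 10, P7 3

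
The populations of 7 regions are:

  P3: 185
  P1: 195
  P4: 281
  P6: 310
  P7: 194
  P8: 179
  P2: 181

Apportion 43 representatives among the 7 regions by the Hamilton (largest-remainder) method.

P3 5; P1 6; P4 8; P6 9; P7 5; P8 5; P2 5

Total 1525; standard divisor 1525/43 ≈ 35.465.
Standard quotas: P3 5.216, P1 5.498, P4 7.923, P6 8.741, P7 5.470, P8 5.047, P2 5.104.
Lower quotas: P3 5, P1 5, P4 7, P6 8, P7 5, P8 5, P2 5 (sum 40, leaving 3 seats).
Remainders in descending order: P4 0.923, P6 0.741, P1 0.498, P7 0.470, P3 0.216, P2 0.104, P8 0.047.
The surplus seats go to P4, P6, P1.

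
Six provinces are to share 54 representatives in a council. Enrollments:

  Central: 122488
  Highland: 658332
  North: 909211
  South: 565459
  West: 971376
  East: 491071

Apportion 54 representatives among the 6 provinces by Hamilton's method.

Total 3717937; standard divisor 3717937/54 ≈ 68850.685.
Standard quotas: Central 1.7790, Highland 9.5617, North 13.2055, South 8.2128, West 14.1084, East 7.1324.
Lower quotas: Central 1, Highland 9, North 13, South 8, West 14, East 7 (sum 52, leaving 2 seats).
Remainders in descending order: Central 0.7790, Highland 0.5617, South 0.2128, North 0.2055, East 0.1324, West 0.1084.
Largest remainders: Central, Highland receive the extra seats.

Central=2, Highland=10, North=13, South=8, West=14, East=7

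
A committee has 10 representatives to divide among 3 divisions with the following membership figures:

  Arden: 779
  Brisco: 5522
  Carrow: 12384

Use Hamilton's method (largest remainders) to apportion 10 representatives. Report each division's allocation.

Arden 0, Brisco 3, Carrow 7

The standard divisor is 18685/10 ≈ 1868.5.
Standard quotas: Arden 0.4169, Brisco 2.9553, Carrow 6.6278.
Lower quotas: Arden 0, Brisco 2, Carrow 6 (sum 8, leaving 2 seats).
Remainders in descending order: Brisco 0.9553, Carrow 0.6278, Arden 0.4169.
Largest remainders: Brisco, Carrow receive the extra seats.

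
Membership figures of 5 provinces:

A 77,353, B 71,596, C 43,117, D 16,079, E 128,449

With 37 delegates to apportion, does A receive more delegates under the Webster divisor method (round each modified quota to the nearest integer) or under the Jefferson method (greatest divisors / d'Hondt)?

Jefferson

Webster: A 8, B 8, C 5, D 2, E 14.
Jefferson: A 9, B 8, C 5, D 1, E 14.
A gets 8 under Webster and 9 under Jefferson.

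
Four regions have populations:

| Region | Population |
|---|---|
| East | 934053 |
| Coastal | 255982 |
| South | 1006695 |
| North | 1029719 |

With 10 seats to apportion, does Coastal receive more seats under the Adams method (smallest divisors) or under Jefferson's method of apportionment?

Adams

Adams: East 3, Coastal 1, South 3, North 3.
Jefferson: East 3, Coastal 0, South 3, North 4.
Coastal gets 1 under Adams and 0 under Jefferson.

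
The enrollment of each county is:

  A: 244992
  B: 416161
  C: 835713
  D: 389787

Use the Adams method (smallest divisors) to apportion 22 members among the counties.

Standard divisor 1886653/22 ≈ 85756.955; standard quotas: A 2.857, B 4.853, C 9.745, D 4.545.
Rounding up gives 3, 5, 10, 5 = 23 seats, so the divisor must be adjusted.
With modified divisor 95200: modified quotas A 2.573, B 4.371, C 8.778, D 4.094.
Rounding up: A 3, B 5, C 9, D 5 (total 22).

A 3; B 5; C 9; D 5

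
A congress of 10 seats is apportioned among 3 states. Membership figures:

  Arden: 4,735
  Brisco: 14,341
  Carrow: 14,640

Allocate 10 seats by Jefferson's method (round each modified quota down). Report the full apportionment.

Standard divisor 33716/10 ≈ 3371.6; standard quotas: Arden 1.404, Brisco 4.253, Carrow 4.342.
Rounding down gives 1, 4, 4 = 9 seats, so the divisor must be adjusted.
With modified divisor 2900: modified quotas Arden 1.633, Brisco 4.945, Carrow 5.048.
Rounding down: Arden 1, Brisco 4, Carrow 5 (total 10).

Arden: 1, Brisco: 4, Carrow: 5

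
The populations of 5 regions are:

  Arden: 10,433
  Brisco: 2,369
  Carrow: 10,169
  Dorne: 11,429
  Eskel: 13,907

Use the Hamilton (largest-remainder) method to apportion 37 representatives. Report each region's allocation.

The standard divisor is 48307/37 ≈ 1305.595.
Standard quotas: Arden 7.9910, Brisco 1.8145, Carrow 7.7888, Dorne 8.7539, Eskel 10.6519.
Lower quotas: Arden 7, Brisco 1, Carrow 7, Dorne 8, Eskel 10 (sum 33, leaving 4 seats).
Remainders in descending order: Arden 0.9910, Brisco 0.8145, Carrow 0.7888, Dorne 0.7539, Eskel 0.6519.
Largest remainders: Arden, Brisco, Carrow, Dorne receive the extra seats.

Arden: 8, Brisco: 2, Carrow: 8, Dorne: 9, Eskel: 10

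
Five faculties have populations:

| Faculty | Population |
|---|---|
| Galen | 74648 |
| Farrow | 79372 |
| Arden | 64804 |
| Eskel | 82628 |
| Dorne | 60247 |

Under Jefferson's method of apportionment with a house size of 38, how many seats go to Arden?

Standard divisor 361699/38 ≈ 9518.395; standard quotas: Galen 7.842, Farrow 8.339, Arden 6.808, Eskel 8.681, Dorne 6.330.
Rounding down gives 7, 8, 6, 8, 6 = 35 seats, so the divisor must be adjusted.
With modified divisor 9000: modified quotas Galen 8.294, Farrow 8.819, Arden 7.200, Eskel 9.181, Dorne 6.694.
Rounding down: Galen 8, Farrow 8, Arden 7, Eskel 9, Dorne 6 (total 38).
Arden receives 7.

7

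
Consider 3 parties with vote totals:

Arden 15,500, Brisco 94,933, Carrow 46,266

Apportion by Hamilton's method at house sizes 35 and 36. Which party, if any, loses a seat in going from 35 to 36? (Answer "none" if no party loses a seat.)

Arden

At 35 seats: Arden 4, Brisco 21, Carrow 10.
At 36 seats: Arden 3, Brisco 22, Carrow 11.
Arden drops from 4 to 3.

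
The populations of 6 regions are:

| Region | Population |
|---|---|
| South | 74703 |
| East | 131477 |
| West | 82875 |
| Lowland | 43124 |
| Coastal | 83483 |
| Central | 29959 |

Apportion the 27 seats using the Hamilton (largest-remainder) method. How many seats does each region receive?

Total 445621; standard divisor 445621/27 ≈ 16504.481.
Standard quotas: South 4.5262, East 7.9661, West 5.0214, Lowland 2.6129, Coastal 5.0582, Central 1.8152.
Lower quotas: South 4, East 7, West 5, Lowland 2, Coastal 5, Central 1 (sum 24, leaving 3 seats).
Remainders in descending order: East 0.9661, Central 0.8152, Lowland 0.6129, South 0.5262, Coastal 0.0582, West 0.0214.
The surplus seats go to East, Central, Lowland.

South: 4; East: 8; West: 5; Lowland: 3; Coastal: 5; Central: 2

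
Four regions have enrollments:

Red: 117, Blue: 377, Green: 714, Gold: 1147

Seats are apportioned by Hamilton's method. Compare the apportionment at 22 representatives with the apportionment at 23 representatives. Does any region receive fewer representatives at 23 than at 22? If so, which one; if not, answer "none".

At 22 seats: Red 1, Blue 3, Green 7, Gold 11.
At 23 seats: Red 1, Blue 4, Green 7, Gold 11.
No region's allocation decreased.

none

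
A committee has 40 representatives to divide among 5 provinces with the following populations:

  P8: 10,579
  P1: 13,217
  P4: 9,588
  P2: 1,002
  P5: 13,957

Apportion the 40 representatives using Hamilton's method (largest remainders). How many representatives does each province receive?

P8 9; P1 11; P4 8; P2 1; P5 11

The standard divisor is 48343/40 ≈ 1208.575.
Standard quotas: P8 8.7533, P1 10.9360, P4 7.9333, P2 0.8291, P5 11.5483.
Lower quotas: P8 8, P1 10, P4 7, P2 0, P5 11 (sum 36, leaving 4 seats).
Remainders in descending order: P1 0.9360, P4 0.9333, P2 0.8291, P8 0.7533, P5 0.5483.
The surplus seats go to P1, P4, P2, P8.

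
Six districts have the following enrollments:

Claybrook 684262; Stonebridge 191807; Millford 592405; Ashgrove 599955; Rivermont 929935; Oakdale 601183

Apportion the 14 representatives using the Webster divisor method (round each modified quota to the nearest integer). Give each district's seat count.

Standard divisor 3599547/14 ≈ 257110.5; standard quotas: Claybrook 2.661, Stonebridge 0.746, Millford 2.304, Ashgrove 2.333, Rivermont 3.617, Oakdale 2.338.
Rounding to the nearest integer gives Claybrook 3, Stonebridge 1, Millford 2, Ashgrove 2, Rivermont 4, Oakdale 2 — total 14, matching the house size, so no adjustment is needed.

Claybrook=3, Stonebridge=1, Millford=2, Ashgrove=2, Rivermont=4, Oakdale=2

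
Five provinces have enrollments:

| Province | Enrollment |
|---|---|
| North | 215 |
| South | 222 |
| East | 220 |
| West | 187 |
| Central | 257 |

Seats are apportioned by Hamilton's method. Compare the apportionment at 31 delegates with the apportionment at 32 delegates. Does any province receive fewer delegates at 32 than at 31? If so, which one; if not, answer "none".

West

At 31 seats: North 6, South 6, East 6, West 6, Central 7.
At 32 seats: North 6, South 7, East 6, West 5, Central 8.
West drops from 6 to 5.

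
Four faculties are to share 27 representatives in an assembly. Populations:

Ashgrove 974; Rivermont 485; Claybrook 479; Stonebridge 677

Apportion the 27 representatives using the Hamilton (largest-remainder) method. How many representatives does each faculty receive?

The standard divisor is 2615/27 ≈ 96.852.
Standard quotas: Ashgrove 10.057, Rivermont 5.008, Claybrook 4.946, Stonebridge 6.990.
Lower quotas: Ashgrove 10, Rivermont 5, Claybrook 4, Stonebridge 6 (sum 25, leaving 2 seats).
Remainders in descending order: Stonebridge 0.990, Claybrook 0.946, Ashgrove 0.057, Rivermont 0.008.
The surplus seats go to Stonebridge, Claybrook.

Ashgrove=10, Rivermont=5, Claybrook=5, Stonebridge=7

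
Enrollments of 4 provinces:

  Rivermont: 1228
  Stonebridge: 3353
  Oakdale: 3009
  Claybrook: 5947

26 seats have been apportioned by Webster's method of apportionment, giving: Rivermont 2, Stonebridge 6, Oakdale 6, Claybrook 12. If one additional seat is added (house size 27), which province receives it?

Stonebridge

Priority for the next seat is population ÷ (current seats + 0.5).
Priorities: Rivermont 491.200, Stonebridge 515.846, Oakdale 462.923, Claybrook 475.760.
Highest priority: Stonebridge.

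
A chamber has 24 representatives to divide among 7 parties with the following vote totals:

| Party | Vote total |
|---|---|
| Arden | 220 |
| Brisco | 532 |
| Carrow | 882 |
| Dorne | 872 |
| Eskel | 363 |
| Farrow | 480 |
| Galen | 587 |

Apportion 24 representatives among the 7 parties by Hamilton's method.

Total 3936; standard divisor 3936/24 = 164.
Standard quotas: Arden 1.341, Brisco 3.244, Carrow 5.378, Dorne 5.317, Eskel 2.213, Farrow 2.927, Galen 3.579.
Lower quotas: Arden 1, Brisco 3, Carrow 5, Dorne 5, Eskel 2, Farrow 2, Galen 3 (sum 21, leaving 3 seats).
Remainders in descending order: Farrow 0.927, Galen 0.579, Carrow 0.378, Arden 0.341, Dorne 0.317, Brisco 0.244, Eskel 0.213.
Largest remainders: Farrow, Galen, Carrow receive the extra seats.

Arden 1, Brisco 3, Carrow 6, Dorne 5, Eskel 2, Farrow 3, Galen 4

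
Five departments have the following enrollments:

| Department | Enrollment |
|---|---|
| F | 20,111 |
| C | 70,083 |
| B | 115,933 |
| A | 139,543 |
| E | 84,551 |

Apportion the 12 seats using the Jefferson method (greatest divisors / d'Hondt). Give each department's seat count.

Standard divisor 430221/12 ≈ 35851.75; standard quotas: F 0.561, C 1.955, B 3.234, A 3.892, E 2.358.
Rounding down gives 0, 1, 3, 3, 2 = 9 seats, so the divisor must be adjusted.
With modified divisor 28600: modified quotas F 0.703, C 2.450, B 4.054, A 4.879, E 2.956.
Rounding down: F 0, C 2, B 4, A 4, E 2 (total 12).

F: 0, C: 2, B: 4, A: 4, E: 2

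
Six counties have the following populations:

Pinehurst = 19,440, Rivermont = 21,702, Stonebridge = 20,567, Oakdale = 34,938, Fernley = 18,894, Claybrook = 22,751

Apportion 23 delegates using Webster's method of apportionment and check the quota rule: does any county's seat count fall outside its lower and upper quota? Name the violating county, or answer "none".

none

Standard quotas: Pinehurst 3.233, Rivermont 3.609, Stonebridge 3.421, Oakdale 5.811, Fernley 3.142, Claybrook 3.784.
Webster allocation: Pinehurst 3, Rivermont 4, Stonebridge 3, Oakdale 6, Fernley 3, Claybrook 4.
Every allocation lies between the lower and upper quota.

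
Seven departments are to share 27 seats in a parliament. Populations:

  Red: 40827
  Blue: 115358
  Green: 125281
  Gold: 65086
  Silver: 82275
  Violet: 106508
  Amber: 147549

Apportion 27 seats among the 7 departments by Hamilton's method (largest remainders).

Red 2; Blue 4; Green 5; Gold 3; Silver 3; Violet 4; Amber 6

Total 682884; standard divisor 682884/27 = 25292.
Standard quotas: Red 1.6142, Blue 4.5610, Green 4.9534, Gold 2.5734, Silver 3.2530, Violet 4.2111, Amber 5.8338.
Lower quotas: Red 1, Blue 4, Green 4, Gold 2, Silver 3, Violet 4, Amber 5 (sum 23, leaving 4 seats).
Remainders in descending order: Green 0.9534, Amber 0.8338, Red 0.6142, Gold 0.5734, Blue 0.5610, Silver 0.2530, Violet 0.2111.
The surplus seats go to Green, Amber, Red, Gold.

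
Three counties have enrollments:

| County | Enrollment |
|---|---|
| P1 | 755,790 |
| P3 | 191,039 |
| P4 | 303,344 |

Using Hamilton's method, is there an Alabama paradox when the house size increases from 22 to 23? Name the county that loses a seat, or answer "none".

P3

At 22 seats: P1 13, P3 4, P4 5.
At 23 seats: P1 14, P3 3, P4 6.
P3 drops from 4 to 3.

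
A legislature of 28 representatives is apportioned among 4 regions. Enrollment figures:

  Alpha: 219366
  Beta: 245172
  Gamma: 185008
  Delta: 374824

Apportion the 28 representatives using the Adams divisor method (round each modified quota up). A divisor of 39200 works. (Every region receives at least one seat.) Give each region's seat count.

Alpha 6, Beta 7, Gamma 5, Delta 10

With modified divisor 39200: modified quotas Alpha 5.596, Beta 6.254, Gamma 4.720, Delta 9.562.
Rounding up: Alpha 6, Beta 7, Gamma 5, Delta 10 (total 28).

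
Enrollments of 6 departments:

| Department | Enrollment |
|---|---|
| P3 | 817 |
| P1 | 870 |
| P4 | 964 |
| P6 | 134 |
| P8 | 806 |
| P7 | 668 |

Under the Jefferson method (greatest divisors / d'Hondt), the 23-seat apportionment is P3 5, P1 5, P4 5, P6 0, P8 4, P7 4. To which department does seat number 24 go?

P8

Priority for the next seat is population ÷ (current seats + 1).
Priorities: P3 136.167, P1 145.000, P4 160.667, P6 134.000, P8 161.200, P7 133.600.
Highest priority: P8.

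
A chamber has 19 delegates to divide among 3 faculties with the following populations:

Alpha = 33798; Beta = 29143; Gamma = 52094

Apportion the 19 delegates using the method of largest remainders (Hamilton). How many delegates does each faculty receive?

The standard divisor is 115035/19 ≈ 6054.474.
Standard quotas: Alpha 5.5823, Beta 4.8135, Gamma 8.6042.
Lower quotas: Alpha 5, Beta 4, Gamma 8 (sum 17, leaving 2 seats).
Remainders in descending order: Beta 0.8135, Gamma 0.6042, Alpha 0.5823.
Largest remainders: Beta, Gamma receive the extra seats.

Alpha: 5; Beta: 5; Gamma: 9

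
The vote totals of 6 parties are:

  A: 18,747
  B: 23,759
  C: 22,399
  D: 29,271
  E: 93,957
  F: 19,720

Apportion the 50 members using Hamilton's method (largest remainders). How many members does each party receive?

Total 207853; standard divisor 207853/50 ≈ 4157.06.
Standard quotas: A 4.5097, B 5.7153, C 5.3882, D 7.0413, E 22.6018, F 4.7437.
Lower quotas: A 4, B 5, C 5, D 7, E 22, F 4 (sum 47, leaving 3 seats).
Remainders in descending order: F 0.7437, B 0.7153, E 0.6018, A 0.5097, C 0.3882, D 0.0413.
Largest remainders: F, B, E receive the extra seats.

A 4; B 6; C 5; D 7; E 23; F 5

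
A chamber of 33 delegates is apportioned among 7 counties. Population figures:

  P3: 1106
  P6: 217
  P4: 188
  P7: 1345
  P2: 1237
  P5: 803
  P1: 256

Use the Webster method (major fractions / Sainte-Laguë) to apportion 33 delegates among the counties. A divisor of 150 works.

P3 7, P6 1, P4 1, P7 9, P2 8, P5 5, P1 2

With modified divisor 150: modified quotas P3 7.373, P6 1.447, P4 1.253, P7 8.967, P2 8.247, P5 5.353, P1 1.707.
Rounding to the nearest integer: P3 7, P6 1, P4 1, P7 9, P2 8, P5 5, P1 2 (total 33).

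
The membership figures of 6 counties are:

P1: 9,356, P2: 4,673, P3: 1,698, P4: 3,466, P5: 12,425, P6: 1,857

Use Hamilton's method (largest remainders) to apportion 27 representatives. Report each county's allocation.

The standard divisor is 33475/27 ≈ 1239.815.
Standard quotas: P1 7.5463, P2 3.7691, P3 1.3696, P4 2.7956, P5 10.0217, P6 1.4978.
Lower quotas: P1 7, P2 3, P3 1, P4 2, P5 10, P6 1 (sum 24, leaving 3 seats).
Remainders in descending order: P4 0.7956, P2 0.7691, P1 0.5463, P6 0.4978, P3 0.3696, P5 0.0217.
The surplus seats go to P4, P2, P1.

P1 8, P2 4, P3 1, P4 3, P5 10, P6 1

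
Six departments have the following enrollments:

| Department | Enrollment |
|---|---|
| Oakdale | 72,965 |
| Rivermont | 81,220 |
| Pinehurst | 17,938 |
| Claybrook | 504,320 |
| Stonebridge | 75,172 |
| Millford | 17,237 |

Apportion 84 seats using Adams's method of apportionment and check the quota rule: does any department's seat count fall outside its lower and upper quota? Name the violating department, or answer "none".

Claybrook

Standard quotas: Oakdale 7.972, Rivermont 8.874, Pinehurst 1.960, Claybrook 55.099, Stonebridge 8.213, Millford 1.883.
Adams allocation: Oakdale 8, Rivermont 9, Pinehurst 2, Claybrook 54, Stonebridge 9, Millford 2.
Claybrook has quota 55.099 (lower 55, upper 56) but receives 54 — outside the quota interval.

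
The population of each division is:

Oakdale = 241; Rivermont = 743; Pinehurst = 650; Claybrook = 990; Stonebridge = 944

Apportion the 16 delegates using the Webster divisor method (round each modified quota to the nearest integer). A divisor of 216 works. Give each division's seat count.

With modified divisor 216: modified quotas Oakdale 1.116, Rivermont 3.440, Pinehurst 3.009, Claybrook 4.583, Stonebridge 4.370.
Rounding to the nearest integer: Oakdale 1, Rivermont 3, Pinehurst 3, Claybrook 5, Stonebridge 4 (total 16).

Oakdale=1, Rivermont=3, Pinehurst=3, Claybrook=5, Stonebridge=4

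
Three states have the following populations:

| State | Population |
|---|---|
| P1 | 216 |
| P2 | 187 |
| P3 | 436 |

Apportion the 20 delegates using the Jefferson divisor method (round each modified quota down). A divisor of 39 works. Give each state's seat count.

P1 5; P2 4; P3 11

With modified divisor 39: modified quotas P1 5.538, P2 4.795, P3 11.179.
Rounding down: P1 5, P2 4, P3 11 (total 20).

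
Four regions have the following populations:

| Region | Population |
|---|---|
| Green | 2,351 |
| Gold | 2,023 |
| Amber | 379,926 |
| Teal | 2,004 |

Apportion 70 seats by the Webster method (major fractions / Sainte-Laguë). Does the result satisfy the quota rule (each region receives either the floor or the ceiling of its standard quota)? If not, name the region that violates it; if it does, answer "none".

Amber

Standard quotas: Green 0.426, Gold 0.367, Amber 68.844, Teal 0.363.
Webster allocation: Green 0, Gold 0, Amber 70, Teal 0.
Amber has quota 68.844 (lower 68, upper 69) but receives 70 — outside the quota interval.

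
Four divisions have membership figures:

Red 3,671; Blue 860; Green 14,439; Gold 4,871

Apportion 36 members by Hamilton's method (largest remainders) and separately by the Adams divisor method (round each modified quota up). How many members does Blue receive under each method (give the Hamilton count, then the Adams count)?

Hamilton: Red 6, Blue 1, Green 22, Gold 7.
Adams: Red 6, Blue 2, Green 21, Gold 7.
Blue gets 1 under Hamilton and 2 under Adams.

1 and 2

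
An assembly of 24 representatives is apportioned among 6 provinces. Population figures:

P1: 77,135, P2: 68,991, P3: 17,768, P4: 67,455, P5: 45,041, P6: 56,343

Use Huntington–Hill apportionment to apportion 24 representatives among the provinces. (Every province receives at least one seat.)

With divisor 13543: modified quotas P1 5.696, P2 5.094, P3 1.312, P4 4.981, P5 3.326, P6 4.160.
Geometric-mean thresholds: P1 √(5·6)=5.477, P2 √(5·6)=5.477, P3 √(1·2)=1.414, P4 √(4·5)=4.472, P5 √(3·4)=3.464, P6 √(4·5)=4.472.
Each quota rounded against its threshold gives P1 6, P2 5, P3 1, P4 5, P5 3, P6 4 (total 24).

P1: 6, P2: 5, P3: 1, P4: 5, P5: 3, P6: 4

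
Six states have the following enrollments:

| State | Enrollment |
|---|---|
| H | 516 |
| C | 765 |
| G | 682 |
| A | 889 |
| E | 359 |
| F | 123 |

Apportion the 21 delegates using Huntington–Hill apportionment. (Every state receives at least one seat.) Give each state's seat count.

H 3, C 5, G 4, A 6, E 2, F 1

With divisor 157: modified quotas H 3.287, C 4.873, G 4.344, A 5.662, E 2.287, F 0.783.
Geometric-mean thresholds: H √(3·4)=3.464, C √(4·5)=4.472, G √(4·5)=4.472, A √(5·6)=5.477, E √(2·3)=2.449, F (min 1).
Each quota rounded against its threshold gives H 3, C 5, G 4, A 6, E 2, F 1 (total 21).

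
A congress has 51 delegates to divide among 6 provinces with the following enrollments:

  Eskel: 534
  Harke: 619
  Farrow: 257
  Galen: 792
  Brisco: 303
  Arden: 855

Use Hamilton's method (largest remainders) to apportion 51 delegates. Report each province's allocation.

Eskel: 8, Harke: 9, Farrow: 4, Galen: 12, Brisco: 5, Arden: 13

Total 3360; standard divisor 3360/51 ≈ 65.882.
Standard quotas: Eskel 8.105, Harke 9.396, Farrow 3.901, Galen 12.021, Brisco 4.599, Arden 12.978.
Lower quotas: Eskel 8, Harke 9, Farrow 3, Galen 12, Brisco 4, Arden 12 (sum 48, leaving 3 seats).
Remainders in descending order: Arden 0.978, Farrow 0.901, Brisco 0.599, Harke 0.396, Eskel 0.105, Galen 0.021.
The surplus seats go to Arden, Farrow, Brisco.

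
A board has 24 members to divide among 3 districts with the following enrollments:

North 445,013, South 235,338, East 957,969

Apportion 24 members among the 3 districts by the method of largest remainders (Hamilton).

Total 1638320; standard divisor 1638320/24 ≈ 68263.333.
Standard quotas: North 6.5191, South 3.4475, East 14.0334.
Lower quotas: North 6, South 3, East 14 (sum 23, leaving 1 seat).
Remainders in descending order: North 0.5191, South 0.4475, East 0.0334.
Largest remainder: North receives the extra seat.

North 7, South 3, East 14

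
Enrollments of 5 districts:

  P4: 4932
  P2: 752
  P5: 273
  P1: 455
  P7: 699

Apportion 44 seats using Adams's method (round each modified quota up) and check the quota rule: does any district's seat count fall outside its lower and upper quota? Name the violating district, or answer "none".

Standard quotas: P4 30.517, P2 4.653, P5 1.689, P1 2.815, P7 4.325.
Adams allocation: P4 29, P2 5, P5 2, P1 3, P7 5.
P4 has quota 30.517 (lower 30, upper 31) but receives 29 — outside the quota interval.

P4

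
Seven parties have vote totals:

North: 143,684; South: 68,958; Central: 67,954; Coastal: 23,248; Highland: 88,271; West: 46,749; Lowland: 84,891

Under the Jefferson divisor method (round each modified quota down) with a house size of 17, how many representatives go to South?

Standard divisor 523755/17 ≈ 30809.118; standard quotas: North 4.664, South 2.238, Central 2.206, Coastal 0.755, Highland 2.865, West 1.517, Lowland 2.755.
Rounding down gives 4, 2, 2, 0, 2, 1, 2 = 13 seats, so the divisor must be adjusted.
With modified divisor 23775.5: modified quotas North 6.043, South 2.900, Central 2.858, Coastal 0.978, Highland 3.713, West 1.966, Lowland 3.571.
Rounding down: North 6, South 2, Central 2, Coastal 0, Highland 3, West 1, Lowland 3 (total 17).
South receives 2.

2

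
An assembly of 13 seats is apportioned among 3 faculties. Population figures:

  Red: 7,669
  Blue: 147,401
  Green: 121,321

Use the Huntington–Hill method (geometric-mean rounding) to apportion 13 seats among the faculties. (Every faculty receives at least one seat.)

Red: 1; Blue: 7; Green: 5

With divisor 22447: modified quotas Red 0.342, Blue 6.567, Green 5.405.
Geometric-mean thresholds: Red (min 1), Blue √(6·7)=6.481, Green √(5·6)=5.477.
Each quota rounded against its threshold gives Red 1, Blue 7, Green 5 (total 13).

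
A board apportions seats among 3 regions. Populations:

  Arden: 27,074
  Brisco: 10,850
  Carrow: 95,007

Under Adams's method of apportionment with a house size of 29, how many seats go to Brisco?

3

Standard divisor 132931/29 ≈ 4583.828; standard quotas: Arden 5.906, Brisco 2.367, Carrow 20.727.
Rounding up gives 6, 3, 21 = 30 seats, so the divisor must be adjusted.
With modified divisor 4900: modified quotas Arden 5.525, Brisco 2.214, Carrow 19.389.
Rounding up: Arden 6, Brisco 3, Carrow 20 (total 29).
Brisco receives 3.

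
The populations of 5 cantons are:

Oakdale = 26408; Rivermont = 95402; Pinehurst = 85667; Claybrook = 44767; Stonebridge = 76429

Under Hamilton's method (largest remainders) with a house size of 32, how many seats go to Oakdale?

Total 328673; standard divisor 328673/32 ≈ 10271.031.
Standard quotas: Oakdale 2.5711, Rivermont 9.2885, Pinehurst 8.3406, Claybrook 4.3586, Stonebridge 7.4412.
Lower quotas: Oakdale 2, Rivermont 9, Pinehurst 8, Claybrook 4, Stonebridge 7 (sum 30, leaving 2 seats).
Remainders in descending order: Oakdale 0.5711, Stonebridge 0.4412, Claybrook 0.3586, Pinehurst 0.3406, Rivermont 0.2885.
Largest remainders: Oakdale, Stonebridge receive the extra seats.
Oakdale receives 3.

3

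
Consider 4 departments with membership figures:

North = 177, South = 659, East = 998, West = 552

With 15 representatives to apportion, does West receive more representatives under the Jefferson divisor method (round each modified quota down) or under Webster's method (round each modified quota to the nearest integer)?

Webster

Jefferson: North 1, South 4, East 7, West 3.
Webster: North 1, South 4, East 6, West 4.
West gets 3 under Jefferson and 4 under Webster.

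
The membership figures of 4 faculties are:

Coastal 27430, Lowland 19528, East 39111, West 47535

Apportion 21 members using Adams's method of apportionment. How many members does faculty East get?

Standard divisor 133604/21 ≈ 6362.095; standard quotas: Coastal 4.311, Lowland 3.069, East 6.148, West 7.472.
Rounding up gives 5, 4, 7, 8 = 24 seats, so the divisor must be adjusted.
With modified divisor 6820: modified quotas Coastal 4.022, Lowland 2.863, East 5.735, West 6.970.
Rounding up: Coastal 5, Lowland 3, East 6, West 7 (total 21).
East receives 6.

6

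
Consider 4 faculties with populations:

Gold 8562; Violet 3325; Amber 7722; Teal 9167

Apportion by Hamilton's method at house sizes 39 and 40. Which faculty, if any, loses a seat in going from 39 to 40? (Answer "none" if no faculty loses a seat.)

Violet

At 39 seats: Gold 12, Violet 5, Amber 10, Teal 12.
At 40 seats: Gold 12, Violet 4, Amber 11, Teal 13.
Violet drops from 5 to 4.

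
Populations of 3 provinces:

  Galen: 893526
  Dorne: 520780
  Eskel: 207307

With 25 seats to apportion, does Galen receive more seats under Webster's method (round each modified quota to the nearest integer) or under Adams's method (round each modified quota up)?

Webster

Webster: Galen 14, Dorne 8, Eskel 3.
Adams: Galen 13, Dorne 8, Eskel 4.
Galen gets 14 under Webster and 13 under Adams.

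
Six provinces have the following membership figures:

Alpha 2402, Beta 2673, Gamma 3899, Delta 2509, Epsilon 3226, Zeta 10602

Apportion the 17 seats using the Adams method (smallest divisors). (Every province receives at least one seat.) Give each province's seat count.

Alpha=2, Beta=2, Gamma=3, Delta=2, Epsilon=2, Zeta=6

Standard divisor 25311/17 ≈ 1488.882; standard quotas: Alpha 1.613, Beta 1.795, Gamma 2.619, Delta 1.685, Epsilon 2.167, Zeta 7.121.
Rounding up gives 2, 2, 3, 2, 3, 8 = 20 seats, so the divisor must be adjusted.
With modified divisor 1900: modified quotas Alpha 1.264, Beta 1.407, Gamma 2.052, Delta 1.321, Epsilon 1.698, Zeta 5.580.
Rounding up: Alpha 2, Beta 2, Gamma 3, Delta 2, Epsilon 2, Zeta 6 (total 17).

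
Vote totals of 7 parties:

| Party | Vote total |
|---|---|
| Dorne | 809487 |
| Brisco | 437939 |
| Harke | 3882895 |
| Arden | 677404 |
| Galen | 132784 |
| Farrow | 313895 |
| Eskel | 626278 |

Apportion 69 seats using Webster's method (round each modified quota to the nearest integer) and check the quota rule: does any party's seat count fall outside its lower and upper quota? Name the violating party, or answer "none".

Standard quotas: Dorne 8.118, Brisco 4.392, Harke 38.938, Arden 6.793, Galen 1.332, Farrow 3.148, Eskel 6.280.
Webster allocation: Dorne 8, Brisco 4, Harke 40, Arden 7, Galen 1, Farrow 3, Eskel 6.
Harke has quota 38.938 (lower 38, upper 39) but receives 40 — outside the quota interval.

Harke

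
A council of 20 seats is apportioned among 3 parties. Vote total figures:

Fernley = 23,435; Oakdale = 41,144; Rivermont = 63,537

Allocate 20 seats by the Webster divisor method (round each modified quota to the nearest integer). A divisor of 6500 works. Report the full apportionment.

Fernley 4, Oakdale 6, Rivermont 10

With modified divisor 6500: modified quotas Fernley 3.605, Oakdale 6.330, Rivermont 9.775.
Rounding to the nearest integer: Fernley 4, Oakdale 6, Rivermont 10 (total 20).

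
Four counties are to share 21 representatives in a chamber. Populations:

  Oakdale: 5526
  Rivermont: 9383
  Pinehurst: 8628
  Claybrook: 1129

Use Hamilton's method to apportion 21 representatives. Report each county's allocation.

The standard divisor is 24666/21 ≈ 1174.571.
Standard quotas: Oakdale 4.7047, Rivermont 7.9884, Pinehurst 7.3457, Claybrook 0.9612.
Lower quotas: Oakdale 4, Rivermont 7, Pinehurst 7, Claybrook 0 (sum 18, leaving 3 seats).
Remainders in descending order: Rivermont 0.9884, Claybrook 0.9612, Oakdale 0.7047, Pinehurst 0.3457.
Largest remainders: Rivermont, Claybrook, Oakdale receive the extra seats.

Oakdale 5, Rivermont 8, Pinehurst 7, Claybrook 1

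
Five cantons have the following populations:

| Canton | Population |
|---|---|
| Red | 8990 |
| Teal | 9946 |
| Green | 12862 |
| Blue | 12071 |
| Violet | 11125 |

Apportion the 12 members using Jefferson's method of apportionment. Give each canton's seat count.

Red 2, Teal 2, Green 3, Blue 3, Violet 2

Standard divisor 54994/12 ≈ 4582.833; standard quotas: Red 1.962, Teal 2.170, Green 2.807, Blue 2.634, Violet 2.428.
Rounding down gives 1, 2, 2, 2, 2 = 9 seats, so the divisor must be adjusted.
With modified divisor 3900: modified quotas Red 2.305, Teal 2.550, Green 3.298, Blue 3.095, Violet 2.853.
Rounding down: Red 2, Teal 2, Green 3, Blue 3, Violet 2 (total 12).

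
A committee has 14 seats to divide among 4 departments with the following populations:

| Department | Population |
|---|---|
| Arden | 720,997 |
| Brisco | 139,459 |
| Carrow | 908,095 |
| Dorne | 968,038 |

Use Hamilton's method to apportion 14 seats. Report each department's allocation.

Arden=4; Brisco=1; Carrow=4; Dorne=5

Standard divisor: 2736589 ÷ 14 ≈ 195470.643.
Standard quotas: Arden 3.6885, Brisco 0.7135, Carrow 4.6457, Dorne 4.9523.
Lower quotas: Arden 3, Brisco 0, Carrow 4, Dorne 4 (sum 11, leaving 3 seats).
Remainders in descending order: Dorne 0.9523, Brisco 0.7135, Arden 0.6885, Carrow 0.6457.
Largest remainders: Dorne, Brisco, Arden receive the extra seats.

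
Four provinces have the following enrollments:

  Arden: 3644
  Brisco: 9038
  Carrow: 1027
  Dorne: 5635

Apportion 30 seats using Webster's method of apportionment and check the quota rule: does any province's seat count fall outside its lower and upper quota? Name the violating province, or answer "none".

Standard quotas: Arden 5.651, Brisco 14.017, Carrow 1.593, Dorne 8.739.
Webster allocation: Arden 5, Brisco 14, Carrow 2, Dorne 9.
Every allocation lies between the lower and upper quota.

none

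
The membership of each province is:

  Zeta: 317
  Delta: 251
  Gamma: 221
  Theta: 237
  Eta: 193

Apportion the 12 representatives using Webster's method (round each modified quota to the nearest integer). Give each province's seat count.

Standard divisor 1219/12 ≈ 101.583; standard quotas: Zeta 3.121, Delta 2.471, Gamma 2.176, Theta 2.333, Eta 1.900.
Rounding to the nearest integer gives 3, 2, 2, 2, 2 = 11 seats, so the divisor must be adjusted.
With modified divisor 98: modified quotas Zeta 3.235, Delta 2.561, Gamma 2.255, Theta 2.418, Eta 1.969.
Rounding to the nearest integer: Zeta 3, Delta 3, Gamma 2, Theta 2, Eta 2 (total 12).

Zeta 3, Delta 3, Gamma 2, Theta 2, Eta 2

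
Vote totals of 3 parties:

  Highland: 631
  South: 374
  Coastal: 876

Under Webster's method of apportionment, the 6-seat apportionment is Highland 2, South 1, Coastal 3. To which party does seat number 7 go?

Priority for the next seat is population ÷ (current seats + 0.5).
Priorities: Highland 252.400, South 249.333, Coastal 250.286.
Highest priority: Highland.

Highland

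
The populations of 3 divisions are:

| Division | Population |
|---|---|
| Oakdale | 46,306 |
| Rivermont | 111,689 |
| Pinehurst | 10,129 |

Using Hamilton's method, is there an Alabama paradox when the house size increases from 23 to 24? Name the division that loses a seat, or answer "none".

At 23 seats: Oakdale 6, Rivermont 15, Pinehurst 2.
At 24 seats: Oakdale 7, Rivermont 16, Pinehurst 1.
Pinehurst drops from 2 to 1.

Pinehurst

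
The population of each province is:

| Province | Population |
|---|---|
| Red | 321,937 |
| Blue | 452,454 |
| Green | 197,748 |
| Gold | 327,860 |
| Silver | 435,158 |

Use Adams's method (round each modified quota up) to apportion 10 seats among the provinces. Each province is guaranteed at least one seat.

Standard divisor 1735157/10 ≈ 173515.7; standard quotas: Red 1.855, Blue 2.608, Green 1.140, Gold 1.890, Silver 2.508.
Rounding up gives 2, 3, 2, 2, 3 = 12 seats, so the divisor must be adjusted.
With modified divisor 221900: modified quotas Red 1.451, Blue 2.039, Green 0.891, Gold 1.478, Silver 1.961.
Rounding up: Red 2, Blue 3, Green 1, Gold 2, Silver 2 (total 10).

Red 2, Blue 3, Green 1, Gold 2, Silver 2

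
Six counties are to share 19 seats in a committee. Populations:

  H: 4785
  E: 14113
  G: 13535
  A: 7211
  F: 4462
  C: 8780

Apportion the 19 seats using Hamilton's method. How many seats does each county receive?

Total 52886; standard divisor 52886/19 ≈ 2783.474.
Standard quotas: H 1.7191, E 5.0703, G 4.8626, A 2.5906, F 1.6030, C 3.1543.
Lower quotas: H 1, E 5, G 4, A 2, F 1, C 3 (sum 16, leaving 3 seats).
Remainders in descending order: G 0.8626, H 0.7191, F 0.6030, A 0.5906, C 0.1543, E 0.0703.
Largest remainders: G, H, F receive the extra seats.

H 2, E 5, G 5, A 2, F 2, C 3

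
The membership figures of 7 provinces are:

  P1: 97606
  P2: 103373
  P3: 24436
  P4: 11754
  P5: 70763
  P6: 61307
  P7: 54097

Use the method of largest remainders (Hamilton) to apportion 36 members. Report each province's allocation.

Standard divisor: 423336 ÷ 36 ≈ 11759.333.
Standard quotas: P1 8.3003, P2 8.7907, P3 2.0780, P4 0.9995, P5 6.0176, P6 5.2135, P7 4.6003.
Lower quotas: P1 8, P2 8, P3 2, P4 0, P5 6, P6 5, P7 4 (sum 33, leaving 3 seats).
Remainders in descending order: P4 0.9995, P2 0.7907, P7 0.6003, P1 0.3003, P6 0.2135, P3 0.0780, P5 0.0176.
The surplus seats go to P4, P2, P7.

P1 8; P2 9; P3 2; P4 1; P5 6; P6 5; P7 5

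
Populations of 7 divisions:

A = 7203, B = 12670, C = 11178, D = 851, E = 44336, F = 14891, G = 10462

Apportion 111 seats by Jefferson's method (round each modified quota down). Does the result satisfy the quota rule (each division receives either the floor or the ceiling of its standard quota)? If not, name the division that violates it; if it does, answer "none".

E

Standard quotas: A 7.870, B 13.843, C 12.213, D 0.930, E 48.442, F 16.270, G 11.431.
Jefferson allocation: A 8, B 14, C 12, D 0, E 50, F 16, G 11.
E has quota 48.442 (lower 48, upper 49) but receives 50 — outside the quota interval.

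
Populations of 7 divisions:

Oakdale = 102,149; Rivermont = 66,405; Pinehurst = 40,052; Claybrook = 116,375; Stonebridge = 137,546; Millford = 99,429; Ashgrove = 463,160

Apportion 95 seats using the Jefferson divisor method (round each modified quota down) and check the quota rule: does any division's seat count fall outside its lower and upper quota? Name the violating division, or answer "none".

Ashgrove

Standard quotas: Oakdale 9.466, Rivermont 6.154, Pinehurst 3.712, Claybrook 10.785, Stonebridge 12.747, Millford 9.214, Ashgrove 42.922.
Jefferson allocation: Oakdale 9, Rivermont 6, Pinehurst 3, Claybrook 11, Stonebridge 13, Millford 9, Ashgrove 44.
Ashgrove has quota 42.922 (lower 42, upper 43) but receives 44 — outside the quota interval.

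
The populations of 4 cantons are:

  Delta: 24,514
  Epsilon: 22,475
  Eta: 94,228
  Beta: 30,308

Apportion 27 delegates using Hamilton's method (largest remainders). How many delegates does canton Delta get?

4

Total 171525; standard divisor 171525/27 ≈ 6352.778.
Standard quotas: Delta 3.8588, Epsilon 3.5378, Eta 14.8326, Beta 4.7708.
Lower quotas: Delta 3, Epsilon 3, Eta 14, Beta 4 (sum 24, leaving 3 seats).
Remainders in descending order: Delta 0.8588, Eta 0.8326, Beta 0.7708, Epsilon 0.5378.
The surplus seats go to Delta, Eta, Beta.
Delta receives 4.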